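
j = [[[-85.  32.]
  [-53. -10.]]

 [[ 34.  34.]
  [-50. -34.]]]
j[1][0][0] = 34.0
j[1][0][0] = 34.0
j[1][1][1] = -34.0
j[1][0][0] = 34.0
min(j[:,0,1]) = 32.0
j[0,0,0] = -85.0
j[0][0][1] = 32.0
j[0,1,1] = -10.0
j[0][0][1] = 32.0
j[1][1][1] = -34.0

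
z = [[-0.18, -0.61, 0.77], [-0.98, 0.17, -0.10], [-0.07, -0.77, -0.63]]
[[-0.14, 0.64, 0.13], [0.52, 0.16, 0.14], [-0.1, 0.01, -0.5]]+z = [[-0.32, 0.03, 0.9], [-0.46, 0.33, 0.04], [-0.17, -0.76, -1.13]]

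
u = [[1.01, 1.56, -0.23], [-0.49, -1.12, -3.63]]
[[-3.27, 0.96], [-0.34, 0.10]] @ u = [[-3.77, -6.18, -2.73], [-0.39, -0.64, -0.28]]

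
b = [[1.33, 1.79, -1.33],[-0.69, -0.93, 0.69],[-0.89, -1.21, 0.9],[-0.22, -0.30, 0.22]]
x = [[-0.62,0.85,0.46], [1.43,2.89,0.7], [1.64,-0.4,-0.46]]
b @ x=[[-0.45, 6.84, 2.48], [0.23, -3.55, -1.29], [0.30, -4.61, -1.67], [0.07, -1.14, -0.41]]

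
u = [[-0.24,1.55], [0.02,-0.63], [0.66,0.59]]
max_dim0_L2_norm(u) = 1.77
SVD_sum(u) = [[0.0, 1.55], [-0.00, -0.63], [0.0, 0.59]] + [[-0.24, 0.00], [0.02, -0.0], [0.66, -0.0]]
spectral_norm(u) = 1.77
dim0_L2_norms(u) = [0.7, 1.77]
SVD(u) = [[0.87, 0.35], [-0.36, -0.03], [0.33, -0.94]] @ diag([1.7741219466357392, 0.7025605443414942]) @ [[0.00,1.00], [-1.0,0.00]]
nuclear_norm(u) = 2.48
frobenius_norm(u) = 1.91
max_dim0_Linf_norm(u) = 1.55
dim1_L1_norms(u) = [1.79, 0.65, 1.25]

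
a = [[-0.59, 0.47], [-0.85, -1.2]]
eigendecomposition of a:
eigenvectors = [[-0.29-0.52j, (-0.29+0.52j)], [0.80+0.00j, 0.80-0.00j]]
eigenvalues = [(-0.89+0.55j), (-0.89-0.55j)]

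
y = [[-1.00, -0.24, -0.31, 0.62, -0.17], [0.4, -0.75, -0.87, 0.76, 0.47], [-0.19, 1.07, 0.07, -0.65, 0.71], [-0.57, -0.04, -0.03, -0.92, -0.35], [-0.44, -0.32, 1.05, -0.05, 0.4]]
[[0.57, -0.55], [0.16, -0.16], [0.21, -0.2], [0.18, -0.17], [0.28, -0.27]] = y @[[-0.55, 0.53], [-0.11, 0.11], [-0.13, 0.13], [0.02, -0.02], [0.35, -0.34]]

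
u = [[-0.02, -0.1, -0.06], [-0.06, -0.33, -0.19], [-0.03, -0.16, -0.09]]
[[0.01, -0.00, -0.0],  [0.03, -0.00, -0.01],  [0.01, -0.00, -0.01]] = u @ [[-0.02, 0.01, 0.02], [-0.07, 0.01, 0.02], [-0.03, -0.0, 0.02]]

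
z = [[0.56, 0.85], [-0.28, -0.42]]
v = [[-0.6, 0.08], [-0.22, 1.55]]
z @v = [[-0.52, 1.36], [0.26, -0.67]]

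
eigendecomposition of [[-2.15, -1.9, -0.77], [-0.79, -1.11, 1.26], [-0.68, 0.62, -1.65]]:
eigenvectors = [[0.62+0.00j, (-0.82+0j), (-0.82-0j)], [(-0.67+0j), -0.00+0.14j, (-0-0.14j)], [(-0.41+0j), -0.53-0.17j, (-0.53+0.17j)]]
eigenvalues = [(0.4+0j), (-2.65+0.16j), (-2.65-0.16j)]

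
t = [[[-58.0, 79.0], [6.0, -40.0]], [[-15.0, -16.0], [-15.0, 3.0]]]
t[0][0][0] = -58.0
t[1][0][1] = -16.0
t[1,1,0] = -15.0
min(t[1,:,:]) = -16.0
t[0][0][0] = -58.0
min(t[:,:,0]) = -58.0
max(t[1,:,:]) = 3.0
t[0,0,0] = -58.0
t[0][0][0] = -58.0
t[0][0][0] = -58.0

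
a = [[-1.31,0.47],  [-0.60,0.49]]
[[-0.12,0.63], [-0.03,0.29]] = a @ [[0.12,-0.48],[0.08,0.0]]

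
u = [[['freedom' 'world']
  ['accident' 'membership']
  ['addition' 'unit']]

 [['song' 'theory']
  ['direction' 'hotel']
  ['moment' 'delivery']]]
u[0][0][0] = 'freedom'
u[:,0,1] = ['world', 'theory']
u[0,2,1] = 'unit'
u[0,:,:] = [['freedom', 'world'], ['accident', 'membership'], ['addition', 'unit']]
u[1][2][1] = 'delivery'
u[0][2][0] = 'addition'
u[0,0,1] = 'world'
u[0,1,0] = 'accident'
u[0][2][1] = 'unit'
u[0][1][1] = 'membership'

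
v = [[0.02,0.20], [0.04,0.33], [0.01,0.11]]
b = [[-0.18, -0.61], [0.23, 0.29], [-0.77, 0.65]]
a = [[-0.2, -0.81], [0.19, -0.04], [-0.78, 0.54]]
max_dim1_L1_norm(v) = 0.37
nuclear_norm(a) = 1.78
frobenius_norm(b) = 1.25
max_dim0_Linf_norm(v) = 0.33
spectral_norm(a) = 1.06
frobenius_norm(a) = 1.28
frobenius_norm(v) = 0.40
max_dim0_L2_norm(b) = 0.94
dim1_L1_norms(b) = [0.79, 0.52, 1.42]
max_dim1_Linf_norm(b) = 0.77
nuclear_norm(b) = 1.72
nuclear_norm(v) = 0.41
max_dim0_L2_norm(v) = 0.4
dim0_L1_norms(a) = [1.17, 1.39]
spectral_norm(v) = 0.40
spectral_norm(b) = 1.06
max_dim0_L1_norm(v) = 0.64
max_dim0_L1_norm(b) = 1.55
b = a + v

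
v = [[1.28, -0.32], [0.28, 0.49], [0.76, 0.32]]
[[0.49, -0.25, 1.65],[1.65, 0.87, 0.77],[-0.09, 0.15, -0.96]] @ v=[[1.81,0.25], [2.94,0.14], [-0.8,-0.20]]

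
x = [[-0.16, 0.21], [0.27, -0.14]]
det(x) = -0.034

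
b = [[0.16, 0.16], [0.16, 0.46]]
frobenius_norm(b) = 0.54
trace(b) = 0.62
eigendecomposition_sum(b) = [[0.08, -0.03], [-0.03, 0.01]] + [[0.08,0.19], [0.19,0.45]]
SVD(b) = [[-0.4, -0.92], [-0.92, 0.40]] @ diag([0.529317121994613, 0.09068287800538696]) @ [[-0.40, -0.92],[-0.92, 0.40]]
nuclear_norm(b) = 0.62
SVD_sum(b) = [[0.08, 0.19], [0.19, 0.45]] + [[0.08, -0.03], [-0.03, 0.01]]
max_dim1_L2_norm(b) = 0.49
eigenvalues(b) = [0.09, 0.53]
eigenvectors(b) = [[-0.92,-0.40],[0.40,-0.92]]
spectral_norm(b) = 0.53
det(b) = 0.05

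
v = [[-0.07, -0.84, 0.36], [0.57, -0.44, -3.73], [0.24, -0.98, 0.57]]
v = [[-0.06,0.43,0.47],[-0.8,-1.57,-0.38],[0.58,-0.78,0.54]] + [[-0.01, -1.27, -0.11], [1.37, 1.13, -3.35], [-0.34, -0.2, 0.03]]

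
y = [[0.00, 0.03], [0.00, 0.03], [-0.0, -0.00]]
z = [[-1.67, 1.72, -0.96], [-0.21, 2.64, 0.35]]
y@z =[[-0.01, 0.08, 0.01], [-0.01, 0.08, 0.01], [0.00, 0.0, 0.0]]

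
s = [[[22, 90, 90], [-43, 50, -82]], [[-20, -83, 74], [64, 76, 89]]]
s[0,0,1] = 90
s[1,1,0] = 64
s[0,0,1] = 90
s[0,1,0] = -43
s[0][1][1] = 50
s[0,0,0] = 22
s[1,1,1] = 76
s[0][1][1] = 50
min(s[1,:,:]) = -83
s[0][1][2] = -82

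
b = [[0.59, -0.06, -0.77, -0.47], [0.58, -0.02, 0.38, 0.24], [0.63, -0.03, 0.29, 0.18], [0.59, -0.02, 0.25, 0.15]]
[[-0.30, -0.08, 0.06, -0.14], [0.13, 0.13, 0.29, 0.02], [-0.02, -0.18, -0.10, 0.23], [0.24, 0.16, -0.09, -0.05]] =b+[[-0.89,-0.02,0.83,0.33], [-0.45,0.15,-0.09,-0.22], [-0.65,-0.15,-0.39,0.05], [-0.35,0.18,-0.34,-0.2]]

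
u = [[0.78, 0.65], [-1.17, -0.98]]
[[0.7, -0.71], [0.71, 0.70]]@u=[[1.38, 1.15], [-0.27, -0.22]]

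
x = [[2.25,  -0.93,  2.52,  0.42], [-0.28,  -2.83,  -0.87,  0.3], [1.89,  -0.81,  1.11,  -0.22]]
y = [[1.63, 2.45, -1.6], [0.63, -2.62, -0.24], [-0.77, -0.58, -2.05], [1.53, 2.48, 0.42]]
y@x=[[-0.04,-7.15,0.2,1.77], [1.70,7.02,3.6,-0.47], [-5.44,4.02,-3.71,-0.05], [3.54,-8.78,2.16,1.29]]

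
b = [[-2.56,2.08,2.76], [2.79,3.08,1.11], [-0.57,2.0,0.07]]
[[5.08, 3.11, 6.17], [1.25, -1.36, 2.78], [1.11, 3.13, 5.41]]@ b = [[-7.84, 32.49, 17.9],  [-8.58, 3.97, 2.13],  [2.81, 22.77, 6.92]]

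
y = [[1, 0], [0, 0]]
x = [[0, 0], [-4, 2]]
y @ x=[[0, 0], [0, 0]]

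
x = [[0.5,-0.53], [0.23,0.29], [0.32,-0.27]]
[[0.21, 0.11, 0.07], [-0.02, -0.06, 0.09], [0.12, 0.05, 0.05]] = x @ [[0.18, 0.0, 0.26], [-0.22, -0.2, 0.11]]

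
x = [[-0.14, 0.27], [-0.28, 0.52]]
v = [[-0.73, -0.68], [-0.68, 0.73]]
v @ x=[[0.29, -0.55], [-0.11, 0.20]]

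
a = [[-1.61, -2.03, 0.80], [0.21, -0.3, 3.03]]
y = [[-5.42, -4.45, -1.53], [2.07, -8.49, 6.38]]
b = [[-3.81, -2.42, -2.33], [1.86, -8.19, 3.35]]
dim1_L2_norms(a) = [2.71, 3.05]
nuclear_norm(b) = 14.10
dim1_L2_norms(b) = [5.08, 9.04]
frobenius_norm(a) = 4.08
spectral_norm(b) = 9.07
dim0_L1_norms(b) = [5.67, 10.61, 5.68]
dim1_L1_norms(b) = [8.56, 13.4]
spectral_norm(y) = 11.01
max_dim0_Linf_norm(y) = 8.49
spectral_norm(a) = 3.35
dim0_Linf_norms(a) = [1.61, 2.03, 3.03]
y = a + b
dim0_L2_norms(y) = [5.8, 9.59, 6.56]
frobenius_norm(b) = 10.37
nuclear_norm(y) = 17.90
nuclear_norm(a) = 5.68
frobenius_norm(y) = 12.98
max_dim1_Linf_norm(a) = 3.03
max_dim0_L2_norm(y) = 9.59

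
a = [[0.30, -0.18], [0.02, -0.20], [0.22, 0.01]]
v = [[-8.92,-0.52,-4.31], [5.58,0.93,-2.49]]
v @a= [[-3.63, 1.67], [1.14, -1.22]]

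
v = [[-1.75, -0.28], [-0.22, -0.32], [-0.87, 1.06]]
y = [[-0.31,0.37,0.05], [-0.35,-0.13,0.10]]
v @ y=[[0.64, -0.61, -0.12], [0.18, -0.04, -0.04], [-0.1, -0.46, 0.06]]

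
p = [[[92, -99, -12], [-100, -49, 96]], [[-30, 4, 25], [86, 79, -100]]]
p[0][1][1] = -49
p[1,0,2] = 25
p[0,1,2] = 96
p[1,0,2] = 25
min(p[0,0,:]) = -99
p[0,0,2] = -12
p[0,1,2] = 96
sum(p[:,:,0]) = 48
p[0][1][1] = -49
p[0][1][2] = 96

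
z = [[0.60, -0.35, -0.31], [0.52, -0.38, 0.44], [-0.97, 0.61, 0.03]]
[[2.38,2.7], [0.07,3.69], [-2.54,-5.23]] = z @ [[3.87, 2.95], [2.12, -3.96], [-2.58, 1.48]]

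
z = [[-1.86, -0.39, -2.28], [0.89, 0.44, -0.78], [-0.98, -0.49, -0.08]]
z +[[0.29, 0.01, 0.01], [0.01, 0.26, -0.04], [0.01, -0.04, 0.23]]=[[-1.57,-0.38,-2.27],[0.90,0.70,-0.82],[-0.97,-0.53,0.15]]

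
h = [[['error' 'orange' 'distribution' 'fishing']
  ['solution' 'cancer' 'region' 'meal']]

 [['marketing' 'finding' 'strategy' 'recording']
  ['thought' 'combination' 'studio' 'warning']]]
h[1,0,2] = 'strategy'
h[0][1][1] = 'cancer'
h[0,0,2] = 'distribution'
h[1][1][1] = 'combination'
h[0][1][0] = 'solution'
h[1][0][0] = 'marketing'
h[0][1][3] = 'meal'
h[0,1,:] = ['solution', 'cancer', 'region', 'meal']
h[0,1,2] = 'region'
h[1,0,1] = 'finding'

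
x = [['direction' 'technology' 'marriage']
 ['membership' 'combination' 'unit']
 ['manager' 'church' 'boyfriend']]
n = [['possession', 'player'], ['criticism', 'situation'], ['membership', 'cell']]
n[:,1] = ['player', 'situation', 'cell']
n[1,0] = 'criticism'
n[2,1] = 'cell'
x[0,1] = 'technology'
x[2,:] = ['manager', 'church', 'boyfriend']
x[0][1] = 'technology'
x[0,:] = ['direction', 'technology', 'marriage']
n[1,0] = 'criticism'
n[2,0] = 'membership'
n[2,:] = ['membership', 'cell']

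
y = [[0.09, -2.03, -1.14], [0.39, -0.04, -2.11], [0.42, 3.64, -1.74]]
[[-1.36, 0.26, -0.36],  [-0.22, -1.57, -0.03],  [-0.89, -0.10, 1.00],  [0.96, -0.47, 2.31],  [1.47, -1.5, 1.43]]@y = [[-0.17, 1.44, 1.63], [-0.64, 0.40, 3.62], [0.3, 5.45, -0.51], [0.87, 6.48, -4.12], [0.15, 2.28, -1.0]]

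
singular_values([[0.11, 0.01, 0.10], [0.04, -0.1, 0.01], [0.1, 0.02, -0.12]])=[0.16, 0.15, 0.1]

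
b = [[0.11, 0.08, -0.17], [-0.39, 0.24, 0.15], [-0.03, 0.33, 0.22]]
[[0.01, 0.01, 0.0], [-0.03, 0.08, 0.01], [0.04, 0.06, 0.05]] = b@[[0.16, -0.10, 0.06], [0.08, 0.19, 0.10], [0.08, -0.02, 0.08]]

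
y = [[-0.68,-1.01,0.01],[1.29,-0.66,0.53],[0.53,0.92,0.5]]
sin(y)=[[-1.02, -0.90, -0.07], [1.19, -0.93, 0.57], [0.74, 0.9, 0.5]]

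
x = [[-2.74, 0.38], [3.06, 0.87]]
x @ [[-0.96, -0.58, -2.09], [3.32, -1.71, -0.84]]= [[3.89, 0.94, 5.41], [-0.05, -3.26, -7.13]]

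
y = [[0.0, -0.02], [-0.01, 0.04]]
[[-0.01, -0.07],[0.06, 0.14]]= y @ [[-3.59, 0.72], [0.71, 3.59]]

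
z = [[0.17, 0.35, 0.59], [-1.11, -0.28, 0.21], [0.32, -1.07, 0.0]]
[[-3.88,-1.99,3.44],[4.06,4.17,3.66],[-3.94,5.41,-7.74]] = z @[[-5.37, -2.19, -4.15], [2.08, -5.71, 5.99], [-6.27, 0.65, 3.47]]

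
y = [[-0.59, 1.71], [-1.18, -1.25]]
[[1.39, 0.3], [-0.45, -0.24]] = y@[[-0.35, 0.01], [0.69, 0.18]]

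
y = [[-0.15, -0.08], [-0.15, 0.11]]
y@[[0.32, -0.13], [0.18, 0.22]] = [[-0.06, 0.00],[-0.03, 0.04]]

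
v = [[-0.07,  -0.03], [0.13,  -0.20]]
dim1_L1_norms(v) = [0.1, 0.33]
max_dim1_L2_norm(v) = 0.24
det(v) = 0.02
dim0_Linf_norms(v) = [0.13, 0.2]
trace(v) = -0.27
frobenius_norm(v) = 0.25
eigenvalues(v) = [-0.12, -0.15]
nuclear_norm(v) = 0.31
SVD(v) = [[-0.06, 1.00], [1.00, 0.06]] @ diag([0.2389296455990358, 0.07491745093046855]) @ [[0.56, -0.83],[-0.83, -0.56]]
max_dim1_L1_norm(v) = 0.33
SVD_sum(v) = [[-0.01, 0.01], [0.13, -0.2]] + [[-0.06, -0.04], [-0.0, -0.0]]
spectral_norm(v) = 0.24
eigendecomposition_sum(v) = [[-0.27, 0.1], [-0.42, 0.15]] + [[0.20, -0.13], [0.55, -0.35]]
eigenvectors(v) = [[0.54, 0.34], [0.84, 0.94]]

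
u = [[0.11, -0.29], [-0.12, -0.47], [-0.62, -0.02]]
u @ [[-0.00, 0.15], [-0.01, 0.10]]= [[0.0,-0.01], [0.0,-0.06], [0.00,-0.10]]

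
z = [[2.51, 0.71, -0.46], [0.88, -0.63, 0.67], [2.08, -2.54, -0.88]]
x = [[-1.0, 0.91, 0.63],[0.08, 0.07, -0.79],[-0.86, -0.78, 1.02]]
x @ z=[[-0.40, -2.88, 0.52], [-1.38, 2.02, 0.71], [-0.72, -2.71, -1.02]]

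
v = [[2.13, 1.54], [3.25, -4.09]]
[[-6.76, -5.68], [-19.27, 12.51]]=v @ [[-4.18, -0.29], [1.39, -3.29]]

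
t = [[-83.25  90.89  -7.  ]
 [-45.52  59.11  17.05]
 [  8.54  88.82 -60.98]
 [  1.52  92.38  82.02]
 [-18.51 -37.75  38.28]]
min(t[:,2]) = -60.98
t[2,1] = 88.82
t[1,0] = -45.52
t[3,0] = 1.52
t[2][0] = 8.54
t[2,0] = 8.54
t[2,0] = 8.54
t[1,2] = 17.05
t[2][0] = 8.54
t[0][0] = -83.25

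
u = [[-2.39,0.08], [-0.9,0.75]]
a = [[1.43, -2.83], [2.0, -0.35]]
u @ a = [[-3.26,  6.74], [0.21,  2.28]]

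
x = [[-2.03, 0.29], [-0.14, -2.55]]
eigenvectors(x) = [[0.95, -0.56],[-0.31, 0.83]]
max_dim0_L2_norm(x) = 2.57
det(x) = 5.22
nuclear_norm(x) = 4.60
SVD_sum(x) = [[-0.04, 0.48], [0.24, -2.51]] + [[-1.99, -0.19], [-0.38, -0.04]]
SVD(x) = [[-0.19, 0.98], [0.98, 0.19]] @ diag([2.5706718336434844, 2.029469468534091]) @ [[0.09, -1.0], [-1.00, -0.09]]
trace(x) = -4.58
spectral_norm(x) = 2.57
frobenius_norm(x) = 3.28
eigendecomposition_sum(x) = [[-2.74,-1.88], [0.91,0.62]] + [[0.71, 2.17], [-1.05, -3.17]]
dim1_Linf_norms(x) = [2.03, 2.55]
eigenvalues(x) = [-2.13, -2.45]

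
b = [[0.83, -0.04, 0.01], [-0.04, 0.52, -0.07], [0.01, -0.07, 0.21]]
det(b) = 0.086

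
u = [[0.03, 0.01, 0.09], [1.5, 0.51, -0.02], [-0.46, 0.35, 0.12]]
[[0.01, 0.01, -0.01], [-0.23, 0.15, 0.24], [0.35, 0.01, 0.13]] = u @ [[-0.33, 0.07, 0.01],[0.53, 0.10, 0.43],[0.13, 0.09, -0.12]]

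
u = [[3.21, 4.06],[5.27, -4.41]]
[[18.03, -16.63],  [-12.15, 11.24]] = u @ [[0.85, -0.78], [3.77, -3.48]]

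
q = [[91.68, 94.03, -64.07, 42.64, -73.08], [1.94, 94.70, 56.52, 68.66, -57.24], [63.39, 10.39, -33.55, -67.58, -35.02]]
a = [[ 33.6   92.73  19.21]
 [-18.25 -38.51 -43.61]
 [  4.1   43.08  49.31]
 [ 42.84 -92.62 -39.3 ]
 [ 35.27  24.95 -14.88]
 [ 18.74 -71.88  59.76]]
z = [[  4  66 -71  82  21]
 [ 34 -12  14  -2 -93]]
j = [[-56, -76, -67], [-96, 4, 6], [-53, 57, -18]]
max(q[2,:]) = 63.39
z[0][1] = 66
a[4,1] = 24.95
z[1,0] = 34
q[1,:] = [1.94, 94.7, 56.52, 68.66, -57.24]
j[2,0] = -53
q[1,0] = 1.94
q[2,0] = 63.39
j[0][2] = -67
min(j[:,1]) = -76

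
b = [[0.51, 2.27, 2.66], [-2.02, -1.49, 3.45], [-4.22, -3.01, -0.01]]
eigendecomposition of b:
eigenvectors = [[0.24+0.47j, 0.24-0.47j, (0.6+0j)], [(-0.32+0.44j), (-0.32-0.44j), -0.75+0.00j], [(-0.65+0j), -0.65-0.00j, (0.27+0j)]]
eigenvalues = [(0.06+5.06j), (0.06-5.06j), (-1.11+0j)]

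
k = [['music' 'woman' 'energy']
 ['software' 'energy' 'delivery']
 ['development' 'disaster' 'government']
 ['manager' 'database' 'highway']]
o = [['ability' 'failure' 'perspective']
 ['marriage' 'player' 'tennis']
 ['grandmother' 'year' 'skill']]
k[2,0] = 'development'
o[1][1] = 'player'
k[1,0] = 'software'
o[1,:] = ['marriage', 'player', 'tennis']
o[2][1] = 'year'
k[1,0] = 'software'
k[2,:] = ['development', 'disaster', 'government']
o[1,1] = 'player'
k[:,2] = ['energy', 'delivery', 'government', 'highway']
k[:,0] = ['music', 'software', 'development', 'manager']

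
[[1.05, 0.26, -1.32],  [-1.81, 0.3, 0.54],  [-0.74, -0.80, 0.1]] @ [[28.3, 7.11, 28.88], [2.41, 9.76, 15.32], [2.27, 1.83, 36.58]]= [[27.35, 7.59, -13.98],[-49.27, -8.95, -27.92],[-22.64, -12.89, -29.97]]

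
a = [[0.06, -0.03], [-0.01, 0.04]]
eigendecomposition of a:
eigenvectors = [[0.95,0.71], [-0.32,0.71]]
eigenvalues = [0.07, 0.03]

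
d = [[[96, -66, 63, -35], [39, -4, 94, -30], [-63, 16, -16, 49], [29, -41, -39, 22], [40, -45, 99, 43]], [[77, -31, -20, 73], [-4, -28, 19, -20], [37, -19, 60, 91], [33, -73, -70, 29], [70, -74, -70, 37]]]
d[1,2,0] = 37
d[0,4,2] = 99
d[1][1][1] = -28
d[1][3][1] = -73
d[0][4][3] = 43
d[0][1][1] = -4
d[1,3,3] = 29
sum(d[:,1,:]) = 66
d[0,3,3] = 22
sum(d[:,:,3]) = 259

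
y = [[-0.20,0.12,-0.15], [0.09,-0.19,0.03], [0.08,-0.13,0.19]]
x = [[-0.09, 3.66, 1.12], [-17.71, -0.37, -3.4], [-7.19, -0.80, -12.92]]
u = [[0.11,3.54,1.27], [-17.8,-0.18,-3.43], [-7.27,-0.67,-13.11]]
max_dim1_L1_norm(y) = 0.47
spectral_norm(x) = 21.27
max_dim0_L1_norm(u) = 25.18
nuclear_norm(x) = 34.54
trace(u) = -13.18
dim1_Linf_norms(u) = [3.54, 17.8, 13.11]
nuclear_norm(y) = 0.61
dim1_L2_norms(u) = [3.76, 18.13, 15.01]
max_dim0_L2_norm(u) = 19.23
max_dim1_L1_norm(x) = 21.48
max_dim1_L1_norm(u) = 21.41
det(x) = -735.28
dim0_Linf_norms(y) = [0.2, 0.19, 0.19]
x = y + u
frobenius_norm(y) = 0.43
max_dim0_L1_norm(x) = 24.99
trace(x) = -13.38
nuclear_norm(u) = 34.70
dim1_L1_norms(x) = [4.87, 21.48, 20.91]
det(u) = -724.32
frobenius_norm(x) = 23.65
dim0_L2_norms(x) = [19.11, 3.76, 13.41]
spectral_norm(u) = 21.44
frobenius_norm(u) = 23.83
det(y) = 0.00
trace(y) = -0.20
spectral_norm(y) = 0.40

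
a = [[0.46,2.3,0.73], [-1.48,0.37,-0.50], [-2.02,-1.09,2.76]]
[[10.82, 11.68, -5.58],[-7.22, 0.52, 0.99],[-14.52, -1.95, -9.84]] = a@[[5.66, 0.34, 0.31], [3.49, 4.58, -1.27], [0.26, 1.35, -3.84]]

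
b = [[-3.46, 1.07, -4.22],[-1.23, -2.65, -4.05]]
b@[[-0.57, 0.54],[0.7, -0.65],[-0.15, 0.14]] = [[3.35, -3.15], [-0.55, 0.49]]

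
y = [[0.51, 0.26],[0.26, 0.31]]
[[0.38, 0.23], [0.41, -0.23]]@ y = [[0.25, 0.17], [0.15, 0.04]]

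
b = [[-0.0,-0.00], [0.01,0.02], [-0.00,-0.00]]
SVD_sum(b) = [[0.0,0.00], [0.01,0.02], [0.0,0.00]] + [[-0.0, 0.00], [0.0, 0.00], [0.00, 0.0]]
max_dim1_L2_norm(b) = 0.02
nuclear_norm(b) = 0.02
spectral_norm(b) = 0.02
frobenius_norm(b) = 0.02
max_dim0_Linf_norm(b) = 0.02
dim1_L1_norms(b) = [0.0, 0.03, 0.0]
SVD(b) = [[0.00, 1.00], [1.0, 0.0], [0.00, 0.0]] @ diag([0.022360679774997897, 0.0]) @ [[0.45, 0.89], [-0.89, 0.45]]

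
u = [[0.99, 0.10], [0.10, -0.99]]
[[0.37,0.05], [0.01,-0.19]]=u @ [[0.37, 0.03], [0.03, 0.19]]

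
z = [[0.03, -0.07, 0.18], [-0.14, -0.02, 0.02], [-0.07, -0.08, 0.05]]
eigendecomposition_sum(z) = [[-0.01+0.04j, -0.00+0.03j, 0.05-0.03j], [(-0.05+0j), -0.04+0.01j, (0.05+0.05j)], [(-0.04-0.01j), -0.04-0.01j, 0.02+0.06j]] + [[(-0.01-0.04j), (-0-0.03j), (0.05+0.03j)], [-0.05-0.00j, -0.04-0.01j, 0.05-0.05j], [-0.04+0.01j, -0.04+0.01j, 0.02-0.06j]] + [[(0.04+0j), (-0.07+0j), 0.09+0.00j], [(-0.04-0j), (0.07-0j), -0.08-0.00j], [0.00+0.00j, (-0.01+0j), 0.01+0.00j]]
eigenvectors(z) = [[-0.12+0.47j, (-0.12-0.47j), (0.71+0j)], [(-0.68+0j), (-0.68-0j), -0.70+0.00j], [-0.50-0.23j, -0.50+0.23j, 0.09+0.00j]]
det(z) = 0.00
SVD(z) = [[0.86, -0.44, -0.27], [0.25, 0.81, -0.52], [0.45, 0.38, 0.81]] @ diag([0.21195667167448035, 0.1606485598660618, 0.040821679848297425]) @ [[-0.19, -0.48, 0.86], [-0.96, -0.1, -0.27], [0.22, -0.87, -0.44]]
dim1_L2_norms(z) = [0.2, 0.14, 0.12]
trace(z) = 0.06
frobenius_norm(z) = 0.27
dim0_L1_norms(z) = [0.24, 0.17, 0.25]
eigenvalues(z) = [(-0.03+0.1j), (-0.03-0.1j), (0.12+0j)]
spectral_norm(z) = 0.21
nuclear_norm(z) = 0.41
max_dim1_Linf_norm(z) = 0.18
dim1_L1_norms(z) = [0.28, 0.18, 0.2]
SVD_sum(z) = [[-0.04, -0.09, 0.16], [-0.01, -0.03, 0.05], [-0.02, -0.04, 0.08]] + [[0.07, 0.01, 0.02], [-0.13, -0.01, -0.04], [-0.06, -0.01, -0.02]] + [[-0.00,  0.01,  0.00], [-0.00,  0.02,  0.01], [0.01,  -0.03,  -0.01]]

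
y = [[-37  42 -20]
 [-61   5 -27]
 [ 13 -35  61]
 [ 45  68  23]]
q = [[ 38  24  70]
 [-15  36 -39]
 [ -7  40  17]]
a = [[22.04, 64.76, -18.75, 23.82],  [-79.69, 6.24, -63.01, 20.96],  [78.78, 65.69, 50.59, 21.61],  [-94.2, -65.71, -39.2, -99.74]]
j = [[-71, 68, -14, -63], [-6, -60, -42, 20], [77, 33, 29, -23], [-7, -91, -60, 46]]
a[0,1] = 64.76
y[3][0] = 45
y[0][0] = -37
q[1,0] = -15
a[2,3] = 21.61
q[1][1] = 36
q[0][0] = 38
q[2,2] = 17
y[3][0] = 45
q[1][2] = -39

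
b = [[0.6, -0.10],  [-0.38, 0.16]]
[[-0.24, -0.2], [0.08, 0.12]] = b@[[-0.51, -0.34], [-0.71, -0.04]]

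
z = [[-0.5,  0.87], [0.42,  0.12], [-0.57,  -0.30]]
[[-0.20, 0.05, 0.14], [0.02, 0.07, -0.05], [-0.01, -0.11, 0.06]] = z@[[0.1, 0.13, -0.15], [-0.17, 0.13, 0.07]]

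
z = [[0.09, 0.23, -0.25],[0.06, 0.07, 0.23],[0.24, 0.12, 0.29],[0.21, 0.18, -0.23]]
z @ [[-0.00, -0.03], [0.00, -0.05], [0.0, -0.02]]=[[0.00,-0.01], [0.00,-0.01], [0.00,-0.02], [0.0,-0.01]]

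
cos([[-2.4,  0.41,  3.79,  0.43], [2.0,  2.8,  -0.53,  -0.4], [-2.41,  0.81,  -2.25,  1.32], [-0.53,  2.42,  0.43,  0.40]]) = [[-7.67,-1.83,9.88,1.74], [2.92,-0.48,-2.46,-0.92], [-7.31,0.13,-6.54,3.86], [-4.39,-1.77,-0.24,2.53]]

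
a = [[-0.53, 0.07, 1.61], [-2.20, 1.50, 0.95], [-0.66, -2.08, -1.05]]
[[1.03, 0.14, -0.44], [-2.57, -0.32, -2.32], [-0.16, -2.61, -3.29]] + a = [[0.50, 0.21, 1.17],[-4.77, 1.18, -1.37],[-0.82, -4.69, -4.34]]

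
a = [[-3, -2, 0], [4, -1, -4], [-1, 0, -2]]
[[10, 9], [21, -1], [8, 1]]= a @ [[0, -1], [-5, -3], [-4, 0]]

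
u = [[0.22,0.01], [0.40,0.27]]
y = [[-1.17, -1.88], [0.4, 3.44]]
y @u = [[-1.01, -0.52], [1.46, 0.93]]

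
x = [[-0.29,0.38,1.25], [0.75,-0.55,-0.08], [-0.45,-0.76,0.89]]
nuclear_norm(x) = 3.34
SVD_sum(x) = [[-0.50, -0.05, 1.14], [0.14, 0.01, -0.32], [-0.41, -0.04, 0.94]] + [[-0.11, 0.31, -0.03],[0.25, -0.71, 0.08],[0.22, -0.61, 0.07]] + [[0.31,0.13,0.14], [0.36,0.15,0.16], [-0.26,-0.11,-0.12]]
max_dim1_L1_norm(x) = 2.1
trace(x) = 0.05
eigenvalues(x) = [(0.59+0.79j), (0.59-0.79j), (-1.13+0j)]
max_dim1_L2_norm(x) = 1.34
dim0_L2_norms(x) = [0.92, 1.01, 1.54]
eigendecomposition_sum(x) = [[(0.03+0.4j), -0.08+0.35j, 0.51-0.25j], [(0.14+0.15j), (0.08+0.17j), 0.12-0.26j], [(-0.27+0.26j), -0.31+0.15j, 0.48+0.22j]] + [[(0.03-0.4j), -0.08-0.35j, (0.51+0.25j)], [(0.14-0.15j), (0.08-0.17j), 0.12+0.26j], [(-0.27-0.26j), (-0.31-0.15j), (0.48-0.22j)]] + [[(-0.35+0j),  (0.54+0j),  (0.24-0j)], [0.47-0.00j,  -0.72-0.00j,  -0.32+0.00j], [(0.1-0j),  -0.15-0.00j,  -0.07+0.00j]]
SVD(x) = [[0.75, 0.31, 0.58], [-0.21, -0.72, 0.66], [0.62, -0.62, -0.48]] @ diag([1.6509341872708483, 1.0516450414976986, 0.6348692904792671]) @ [[-0.40,-0.04,0.92], [-0.33,0.94,-0.10], [0.85,0.35,0.39]]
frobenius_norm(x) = 2.06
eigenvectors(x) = [[0.68+0.00j, 0.68-0.00j, -0.60+0.00j], [(0.27-0.22j), (0.27+0.22j), 0.79+0.00j], [0.40+0.50j, (0.4-0.5j), 0.16+0.00j]]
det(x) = -1.10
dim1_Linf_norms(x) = [1.25, 0.75, 0.89]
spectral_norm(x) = 1.65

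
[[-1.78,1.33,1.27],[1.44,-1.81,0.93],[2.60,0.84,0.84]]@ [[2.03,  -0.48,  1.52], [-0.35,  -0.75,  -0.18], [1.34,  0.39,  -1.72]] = [[-2.38, 0.35, -5.13], [4.80, 1.03, 0.92], [6.11, -1.55, 2.36]]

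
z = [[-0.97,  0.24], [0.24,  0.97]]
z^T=[[-0.97, 0.24], [0.24, 0.97]]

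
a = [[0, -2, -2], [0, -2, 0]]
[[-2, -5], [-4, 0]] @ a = [[0, 14, 4], [0, 8, 8]]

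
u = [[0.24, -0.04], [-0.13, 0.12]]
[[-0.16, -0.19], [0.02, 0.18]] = u @ [[-0.76, -0.65], [-0.65, 0.76]]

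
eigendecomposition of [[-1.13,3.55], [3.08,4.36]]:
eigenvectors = [[-0.92,-0.45], [0.4,-0.89]]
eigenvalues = [-2.68, 5.91]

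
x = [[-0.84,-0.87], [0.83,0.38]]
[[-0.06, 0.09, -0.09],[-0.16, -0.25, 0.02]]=x @ [[-0.40, -0.46, -0.03],[0.46, 0.34, 0.13]]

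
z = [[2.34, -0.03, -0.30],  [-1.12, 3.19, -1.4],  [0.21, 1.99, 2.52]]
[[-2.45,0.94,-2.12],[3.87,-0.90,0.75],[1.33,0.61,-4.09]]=z @ [[-1.04, 0.43, -1.05], [0.83, -0.03, -0.60], [-0.04, 0.23, -1.06]]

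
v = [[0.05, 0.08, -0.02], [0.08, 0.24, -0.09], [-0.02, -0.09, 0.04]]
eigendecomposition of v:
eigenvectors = [[-0.31, -0.87, -0.38], [-0.89, 0.13, 0.44], [0.33, -0.47, 0.82]]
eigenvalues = [0.3, 0.03, 0.0]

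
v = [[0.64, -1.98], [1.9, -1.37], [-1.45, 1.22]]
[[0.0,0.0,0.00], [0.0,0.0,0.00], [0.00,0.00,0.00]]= v@[[-0.0,0.0,-0.00], [0.0,-0.0,0.00]]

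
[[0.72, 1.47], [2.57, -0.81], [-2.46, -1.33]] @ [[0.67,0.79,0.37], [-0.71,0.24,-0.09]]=[[-0.56, 0.92, 0.13], [2.3, 1.84, 1.02], [-0.7, -2.26, -0.79]]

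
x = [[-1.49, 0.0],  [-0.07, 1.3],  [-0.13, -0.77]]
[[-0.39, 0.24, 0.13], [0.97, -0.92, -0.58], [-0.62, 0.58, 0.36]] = x@[[0.26, -0.16, -0.09], [0.76, -0.72, -0.45]]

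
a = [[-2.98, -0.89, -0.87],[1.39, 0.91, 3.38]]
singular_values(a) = [4.52, 2.05]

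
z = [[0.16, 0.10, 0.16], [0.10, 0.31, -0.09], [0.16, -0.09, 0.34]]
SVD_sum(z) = [[0.07, -0.05, 0.15], [-0.05, 0.04, -0.12], [0.15, -0.12, 0.34]] + [[0.09, 0.15, 0.01], [0.15, 0.27, 0.02], [0.01, 0.02, 0.0]] + [[0.01, -0.00, -0.0], [-0.00, 0.00, 0.00], [-0.00, 0.0, 0.00]]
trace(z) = 0.81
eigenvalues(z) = [0.01, 0.36, 0.44]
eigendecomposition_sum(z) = [[0.01, -0.0, -0.0], [-0.0, 0.00, 0.00], [-0.0, 0.0, 0.00]] + [[0.09, 0.15, 0.01], [0.15, 0.27, 0.02], [0.01, 0.02, 0.00]] + [[0.07, -0.05, 0.15], [-0.05, 0.04, -0.12], [0.15, -0.12, 0.34]]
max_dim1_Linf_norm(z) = 0.34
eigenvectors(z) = [[0.78, -0.5, 0.39], [-0.4, -0.86, -0.30], [-0.48, -0.08, 0.87]]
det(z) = 0.00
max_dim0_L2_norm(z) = 0.39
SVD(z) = [[-0.39, -0.50, -0.78], [0.3, -0.86, 0.4], [-0.87, -0.08, 0.48]] @ diag([0.4421827801261225, 0.35930763408197086, 0.008509585791906762]) @ [[-0.39, 0.3, -0.87], [-0.50, -0.86, -0.08], [-0.78, 0.4, 0.48]]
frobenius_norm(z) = 0.57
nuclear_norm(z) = 0.81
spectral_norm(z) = 0.44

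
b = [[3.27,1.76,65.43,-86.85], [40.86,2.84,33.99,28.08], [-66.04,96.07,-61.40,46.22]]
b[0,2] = 65.43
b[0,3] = -86.85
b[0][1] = 1.76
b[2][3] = 46.22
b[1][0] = 40.86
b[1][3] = 28.08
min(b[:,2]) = -61.4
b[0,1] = 1.76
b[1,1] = 2.84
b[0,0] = 3.27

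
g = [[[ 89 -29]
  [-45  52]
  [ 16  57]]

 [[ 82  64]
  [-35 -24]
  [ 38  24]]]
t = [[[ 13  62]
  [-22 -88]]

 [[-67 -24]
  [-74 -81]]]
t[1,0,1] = -24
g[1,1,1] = -24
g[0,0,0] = 89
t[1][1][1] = -81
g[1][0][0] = 82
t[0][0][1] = 62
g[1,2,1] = 24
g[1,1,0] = -35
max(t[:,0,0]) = 13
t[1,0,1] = -24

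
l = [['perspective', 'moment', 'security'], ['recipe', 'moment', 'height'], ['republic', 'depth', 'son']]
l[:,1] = ['moment', 'moment', 'depth']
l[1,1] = 'moment'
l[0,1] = 'moment'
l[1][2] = 'height'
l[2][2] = 'son'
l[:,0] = ['perspective', 'recipe', 'republic']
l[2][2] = 'son'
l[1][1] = 'moment'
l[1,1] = 'moment'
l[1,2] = 'height'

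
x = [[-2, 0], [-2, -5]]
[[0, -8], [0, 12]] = x@ [[0, 4], [0, -4]]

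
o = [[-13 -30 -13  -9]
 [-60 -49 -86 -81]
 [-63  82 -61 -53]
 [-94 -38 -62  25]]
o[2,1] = 82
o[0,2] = -13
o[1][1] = -49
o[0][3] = -9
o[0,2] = -13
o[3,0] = -94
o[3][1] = -38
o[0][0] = -13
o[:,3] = [-9, -81, -53, 25]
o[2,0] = -63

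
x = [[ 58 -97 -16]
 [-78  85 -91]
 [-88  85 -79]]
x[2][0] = -88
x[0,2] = -16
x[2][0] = -88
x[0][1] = -97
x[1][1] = 85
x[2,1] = 85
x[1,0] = -78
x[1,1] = 85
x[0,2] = -16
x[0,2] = -16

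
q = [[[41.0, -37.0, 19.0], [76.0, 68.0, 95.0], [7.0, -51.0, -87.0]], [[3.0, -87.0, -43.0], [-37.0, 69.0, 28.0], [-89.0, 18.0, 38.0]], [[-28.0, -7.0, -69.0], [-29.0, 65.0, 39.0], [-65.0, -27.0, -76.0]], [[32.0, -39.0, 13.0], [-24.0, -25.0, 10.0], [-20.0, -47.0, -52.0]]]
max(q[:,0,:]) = 41.0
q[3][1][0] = -24.0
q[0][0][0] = 41.0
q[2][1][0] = -29.0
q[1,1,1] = 69.0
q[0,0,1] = -37.0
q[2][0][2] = -69.0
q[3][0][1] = -39.0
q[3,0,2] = 13.0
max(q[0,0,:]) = 41.0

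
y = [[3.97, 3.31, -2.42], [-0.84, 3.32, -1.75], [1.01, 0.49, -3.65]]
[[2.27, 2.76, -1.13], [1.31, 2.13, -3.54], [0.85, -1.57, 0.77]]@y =[[5.55, 16.12, -6.2], [-0.16, 9.67, 6.02], [5.47, -2.02, -2.12]]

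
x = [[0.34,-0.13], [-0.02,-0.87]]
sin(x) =[[0.33, -0.12], [-0.02, -0.76]]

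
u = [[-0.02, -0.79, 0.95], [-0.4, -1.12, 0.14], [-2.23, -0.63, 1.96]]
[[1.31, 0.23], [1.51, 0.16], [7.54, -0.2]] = u@[[-2.38, 0.21], [-0.37, -0.21], [1.02, 0.07]]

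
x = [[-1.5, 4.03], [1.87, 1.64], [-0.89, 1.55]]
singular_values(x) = [4.75, 2.31]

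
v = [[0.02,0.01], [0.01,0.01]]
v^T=[[0.02,  0.01], [0.01,  0.01]]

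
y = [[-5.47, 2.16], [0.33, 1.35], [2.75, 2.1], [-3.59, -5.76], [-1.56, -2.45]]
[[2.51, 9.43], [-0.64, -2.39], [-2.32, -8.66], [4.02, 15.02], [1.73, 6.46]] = y @ [[-0.59,-2.21], [-0.33,-1.23]]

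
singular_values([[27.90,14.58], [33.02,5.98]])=[45.49, 6.92]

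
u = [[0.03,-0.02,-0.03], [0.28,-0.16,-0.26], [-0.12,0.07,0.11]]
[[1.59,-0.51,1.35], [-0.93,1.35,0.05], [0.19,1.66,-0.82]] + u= [[1.62, -0.53, 1.32],  [-0.65, 1.19, -0.21],  [0.07, 1.73, -0.71]]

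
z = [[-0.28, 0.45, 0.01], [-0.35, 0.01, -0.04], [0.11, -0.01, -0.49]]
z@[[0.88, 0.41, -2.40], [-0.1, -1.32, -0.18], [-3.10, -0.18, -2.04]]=[[-0.32, -0.71, 0.57], [-0.18, -0.15, 0.92], [1.62, 0.15, 0.74]]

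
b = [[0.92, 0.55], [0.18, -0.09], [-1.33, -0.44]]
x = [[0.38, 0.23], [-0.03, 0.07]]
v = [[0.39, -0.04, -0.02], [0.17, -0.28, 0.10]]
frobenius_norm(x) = 0.45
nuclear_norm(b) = 2.00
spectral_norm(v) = 0.46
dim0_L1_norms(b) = [2.43, 1.08]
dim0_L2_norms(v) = [0.43, 0.28, 0.1]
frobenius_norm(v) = 0.52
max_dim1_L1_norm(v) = 0.55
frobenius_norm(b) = 1.78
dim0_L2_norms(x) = [0.38, 0.24]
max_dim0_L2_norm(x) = 0.38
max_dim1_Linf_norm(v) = 0.39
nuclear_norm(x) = 0.52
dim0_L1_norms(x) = [0.41, 0.3]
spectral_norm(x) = 0.44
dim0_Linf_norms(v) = [0.39, 0.28, 0.1]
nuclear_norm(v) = 0.70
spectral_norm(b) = 1.76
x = v @ b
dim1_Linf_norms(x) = [0.38, 0.07]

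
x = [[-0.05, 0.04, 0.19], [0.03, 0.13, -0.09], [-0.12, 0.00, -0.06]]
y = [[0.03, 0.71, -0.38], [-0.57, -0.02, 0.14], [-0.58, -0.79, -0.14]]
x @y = [[-0.13, -0.19, -0.00],[-0.02, 0.09, 0.02],[0.03, -0.04, 0.05]]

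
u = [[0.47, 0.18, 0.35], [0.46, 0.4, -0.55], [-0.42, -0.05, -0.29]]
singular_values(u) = [0.87, 0.74, 0.08]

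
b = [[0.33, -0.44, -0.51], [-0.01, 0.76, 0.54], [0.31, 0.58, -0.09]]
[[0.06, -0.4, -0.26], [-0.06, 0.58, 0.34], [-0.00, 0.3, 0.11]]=b@[[0.03, -0.03, -0.07], [-0.03, 0.57, 0.27], [-0.07, 0.27, 0.24]]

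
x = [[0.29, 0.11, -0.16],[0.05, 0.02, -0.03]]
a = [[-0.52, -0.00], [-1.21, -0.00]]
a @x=[[-0.15,-0.06,0.08], [-0.35,-0.13,0.19]]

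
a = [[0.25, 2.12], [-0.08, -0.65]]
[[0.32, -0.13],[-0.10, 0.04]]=a@[[0.5, -0.45], [0.09, -0.01]]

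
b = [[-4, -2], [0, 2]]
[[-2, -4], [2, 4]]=b@[[0, 0], [1, 2]]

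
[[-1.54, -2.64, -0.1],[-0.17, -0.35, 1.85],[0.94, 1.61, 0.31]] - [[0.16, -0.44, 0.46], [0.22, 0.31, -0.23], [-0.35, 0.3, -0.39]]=[[-1.70, -2.2, -0.56], [-0.39, -0.66, 2.08], [1.29, 1.31, 0.70]]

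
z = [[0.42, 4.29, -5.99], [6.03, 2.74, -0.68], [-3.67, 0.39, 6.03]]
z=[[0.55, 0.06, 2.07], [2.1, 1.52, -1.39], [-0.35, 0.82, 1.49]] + [[-0.13, 4.23, -8.06],[3.93, 1.22, 0.71],[-3.32, -0.43, 4.54]]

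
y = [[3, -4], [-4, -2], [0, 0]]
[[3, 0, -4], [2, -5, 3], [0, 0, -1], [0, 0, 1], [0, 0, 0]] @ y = [[9, -12], [26, 2], [0, 0], [0, 0], [0, 0]]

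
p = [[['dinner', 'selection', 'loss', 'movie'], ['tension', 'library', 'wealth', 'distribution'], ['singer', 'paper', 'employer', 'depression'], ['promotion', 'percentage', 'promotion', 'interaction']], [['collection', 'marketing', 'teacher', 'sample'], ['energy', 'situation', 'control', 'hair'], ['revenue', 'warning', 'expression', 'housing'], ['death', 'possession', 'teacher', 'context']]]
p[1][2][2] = 'expression'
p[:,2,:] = [['singer', 'paper', 'employer', 'depression'], ['revenue', 'warning', 'expression', 'housing']]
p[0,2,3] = 'depression'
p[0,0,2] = 'loss'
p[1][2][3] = 'housing'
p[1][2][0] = 'revenue'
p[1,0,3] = 'sample'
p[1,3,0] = 'death'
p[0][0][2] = 'loss'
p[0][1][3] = 'distribution'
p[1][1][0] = 'energy'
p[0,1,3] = 'distribution'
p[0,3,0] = 'promotion'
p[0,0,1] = 'selection'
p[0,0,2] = 'loss'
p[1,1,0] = 'energy'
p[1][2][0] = 'revenue'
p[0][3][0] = 'promotion'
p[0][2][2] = 'employer'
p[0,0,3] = 'movie'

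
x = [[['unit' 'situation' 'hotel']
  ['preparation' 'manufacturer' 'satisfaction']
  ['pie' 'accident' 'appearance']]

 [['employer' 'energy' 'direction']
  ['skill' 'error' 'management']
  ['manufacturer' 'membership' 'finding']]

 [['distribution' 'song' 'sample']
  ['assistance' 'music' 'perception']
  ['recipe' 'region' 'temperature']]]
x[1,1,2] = 'management'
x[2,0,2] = 'sample'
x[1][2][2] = 'finding'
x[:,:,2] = [['hotel', 'satisfaction', 'appearance'], ['direction', 'management', 'finding'], ['sample', 'perception', 'temperature']]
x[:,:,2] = [['hotel', 'satisfaction', 'appearance'], ['direction', 'management', 'finding'], ['sample', 'perception', 'temperature']]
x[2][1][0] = 'assistance'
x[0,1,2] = 'satisfaction'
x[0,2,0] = 'pie'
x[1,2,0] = 'manufacturer'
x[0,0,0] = 'unit'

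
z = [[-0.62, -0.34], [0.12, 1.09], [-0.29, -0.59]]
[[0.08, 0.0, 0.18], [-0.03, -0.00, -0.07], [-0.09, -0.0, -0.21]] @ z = [[-0.10, -0.13], [0.04, 0.05], [0.12, 0.15]]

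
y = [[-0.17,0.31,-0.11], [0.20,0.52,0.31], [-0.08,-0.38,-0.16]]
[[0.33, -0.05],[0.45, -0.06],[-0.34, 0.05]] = y@ [[-1.62,0.23],[0.66,-0.09],[1.39,-0.19]]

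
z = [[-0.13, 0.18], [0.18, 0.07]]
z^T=[[-0.13, 0.18], [0.18, 0.07]]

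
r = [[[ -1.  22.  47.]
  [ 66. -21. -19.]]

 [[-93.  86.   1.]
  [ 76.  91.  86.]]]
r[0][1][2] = -19.0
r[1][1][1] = 91.0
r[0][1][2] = -19.0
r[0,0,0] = -1.0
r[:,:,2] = [[47.0, -19.0], [1.0, 86.0]]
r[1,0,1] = 86.0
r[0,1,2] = -19.0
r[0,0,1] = 22.0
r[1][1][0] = 76.0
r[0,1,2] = -19.0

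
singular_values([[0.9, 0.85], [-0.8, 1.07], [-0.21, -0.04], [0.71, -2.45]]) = [2.9, 1.22]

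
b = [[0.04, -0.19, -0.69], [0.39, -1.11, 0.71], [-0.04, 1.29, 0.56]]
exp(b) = [[0.98, -0.56, -1.11],[0.27, 0.58, 0.56],[0.18, 1.25, 2.23]]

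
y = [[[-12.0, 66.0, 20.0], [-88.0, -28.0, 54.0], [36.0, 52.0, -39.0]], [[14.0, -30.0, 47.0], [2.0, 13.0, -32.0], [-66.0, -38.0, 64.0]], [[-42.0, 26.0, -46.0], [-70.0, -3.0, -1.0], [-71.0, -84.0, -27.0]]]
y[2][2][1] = -84.0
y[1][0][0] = 14.0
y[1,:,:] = [[14.0, -30.0, 47.0], [2.0, 13.0, -32.0], [-66.0, -38.0, 64.0]]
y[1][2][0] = -66.0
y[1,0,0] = 14.0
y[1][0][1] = -30.0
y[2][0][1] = 26.0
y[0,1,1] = -28.0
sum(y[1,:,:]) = -26.0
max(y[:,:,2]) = 64.0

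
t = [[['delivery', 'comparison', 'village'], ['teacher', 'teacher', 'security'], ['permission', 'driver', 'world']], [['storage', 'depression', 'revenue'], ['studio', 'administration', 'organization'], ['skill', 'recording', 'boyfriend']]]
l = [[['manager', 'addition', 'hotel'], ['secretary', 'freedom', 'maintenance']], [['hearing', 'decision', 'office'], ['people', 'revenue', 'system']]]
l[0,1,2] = 'maintenance'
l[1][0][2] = 'office'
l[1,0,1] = 'decision'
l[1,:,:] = [['hearing', 'decision', 'office'], ['people', 'revenue', 'system']]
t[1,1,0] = 'studio'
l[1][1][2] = 'system'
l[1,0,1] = 'decision'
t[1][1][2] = 'organization'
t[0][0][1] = 'comparison'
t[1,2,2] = 'boyfriend'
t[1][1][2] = 'organization'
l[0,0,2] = 'hotel'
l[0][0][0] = 'manager'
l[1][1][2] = 'system'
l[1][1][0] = 'people'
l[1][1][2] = 'system'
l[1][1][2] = 'system'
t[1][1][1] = 'administration'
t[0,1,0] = 'teacher'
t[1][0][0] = 'storage'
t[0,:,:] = [['delivery', 'comparison', 'village'], ['teacher', 'teacher', 'security'], ['permission', 'driver', 'world']]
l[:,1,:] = [['secretary', 'freedom', 'maintenance'], ['people', 'revenue', 'system']]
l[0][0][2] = 'hotel'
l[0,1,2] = 'maintenance'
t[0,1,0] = 'teacher'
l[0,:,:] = [['manager', 'addition', 'hotel'], ['secretary', 'freedom', 'maintenance']]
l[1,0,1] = 'decision'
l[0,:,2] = ['hotel', 'maintenance']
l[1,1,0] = 'people'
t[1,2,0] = 'skill'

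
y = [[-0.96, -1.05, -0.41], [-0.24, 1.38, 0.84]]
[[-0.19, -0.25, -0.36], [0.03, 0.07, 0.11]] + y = [[-1.15, -1.30, -0.77], [-0.21, 1.45, 0.95]]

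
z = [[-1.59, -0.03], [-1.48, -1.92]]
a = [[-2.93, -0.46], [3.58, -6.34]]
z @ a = [[4.55, 0.92],[-2.54, 12.85]]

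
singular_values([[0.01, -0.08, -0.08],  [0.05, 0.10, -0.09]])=[0.14, 0.11]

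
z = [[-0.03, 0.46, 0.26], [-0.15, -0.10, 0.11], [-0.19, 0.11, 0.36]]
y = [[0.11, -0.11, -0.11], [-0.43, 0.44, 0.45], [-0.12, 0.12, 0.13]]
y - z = [[0.14, -0.57, -0.37], [-0.28, 0.54, 0.34], [0.07, 0.01, -0.23]]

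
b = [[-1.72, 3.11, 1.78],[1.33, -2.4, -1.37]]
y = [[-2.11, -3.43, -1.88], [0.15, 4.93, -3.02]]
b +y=[[-3.83, -0.32, -0.1],[1.48, 2.53, -4.39]]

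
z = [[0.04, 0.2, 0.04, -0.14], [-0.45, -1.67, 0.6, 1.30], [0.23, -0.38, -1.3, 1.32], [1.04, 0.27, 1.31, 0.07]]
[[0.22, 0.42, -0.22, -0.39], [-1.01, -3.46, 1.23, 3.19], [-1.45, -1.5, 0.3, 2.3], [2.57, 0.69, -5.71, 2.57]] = z @[[1.01, 0.11, -4.06, 2.72],[0.65, 1.66, -0.18, -1.92],[1.03, 0.13, -1.09, 0.15],[-0.07, -0.55, -0.19, 0.86]]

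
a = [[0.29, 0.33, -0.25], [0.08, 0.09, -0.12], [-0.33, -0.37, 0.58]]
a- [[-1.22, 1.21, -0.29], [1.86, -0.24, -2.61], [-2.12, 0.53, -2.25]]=[[1.51, -0.88, 0.04], [-1.78, 0.33, 2.49], [1.79, -0.90, 2.83]]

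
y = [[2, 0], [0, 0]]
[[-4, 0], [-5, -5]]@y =[[-8, 0], [-10, 0]]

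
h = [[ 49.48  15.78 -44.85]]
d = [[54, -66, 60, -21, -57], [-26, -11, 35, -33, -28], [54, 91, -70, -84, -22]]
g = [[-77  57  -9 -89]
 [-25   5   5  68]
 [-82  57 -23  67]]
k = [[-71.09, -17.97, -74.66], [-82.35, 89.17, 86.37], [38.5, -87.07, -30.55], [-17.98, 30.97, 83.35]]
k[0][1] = -17.97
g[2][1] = 57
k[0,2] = -74.66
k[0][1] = -17.97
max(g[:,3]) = 68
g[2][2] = -23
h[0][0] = 49.48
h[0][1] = 15.78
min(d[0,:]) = -66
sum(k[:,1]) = 15.100000000000009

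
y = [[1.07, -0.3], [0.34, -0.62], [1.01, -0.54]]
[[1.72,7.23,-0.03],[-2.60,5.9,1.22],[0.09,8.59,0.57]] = y@[[3.29, 4.83, -0.69],[5.99, -6.87, -2.35]]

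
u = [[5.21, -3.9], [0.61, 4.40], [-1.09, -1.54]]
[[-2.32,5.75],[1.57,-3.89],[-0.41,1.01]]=u@[[-0.16, 0.4],[0.38, -0.94]]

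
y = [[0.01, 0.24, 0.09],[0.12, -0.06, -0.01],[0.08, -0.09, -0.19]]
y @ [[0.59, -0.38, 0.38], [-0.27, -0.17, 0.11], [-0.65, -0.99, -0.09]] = [[-0.12, -0.13, 0.02], [0.09, -0.03, 0.04], [0.20, 0.17, 0.04]]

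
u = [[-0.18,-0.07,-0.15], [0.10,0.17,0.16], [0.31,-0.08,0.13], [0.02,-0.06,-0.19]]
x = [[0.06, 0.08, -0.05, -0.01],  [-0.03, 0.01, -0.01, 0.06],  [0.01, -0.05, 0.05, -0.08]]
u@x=[[-0.01, -0.01, 0.0, 0.01], [0.0, 0.00, 0.00, -0.0], [0.02, 0.02, -0.01, -0.02], [0.00, 0.01, -0.01, 0.01]]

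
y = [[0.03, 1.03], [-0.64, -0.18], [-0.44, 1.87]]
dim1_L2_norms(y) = [1.03, 0.66, 1.92]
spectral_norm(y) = 2.17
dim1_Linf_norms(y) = [1.03, 0.64, 1.87]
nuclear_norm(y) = 2.87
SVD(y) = [[0.47, 0.28],[-0.03, -0.94],[0.88, -0.18]] @ diag([2.1683973772345557, 0.7016785691485096]) @ [[-0.16, 0.99], [0.99, 0.16]]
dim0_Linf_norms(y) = [0.64, 1.87]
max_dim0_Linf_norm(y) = 1.87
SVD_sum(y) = [[-0.16, 1.0], [0.01, -0.07], [-0.31, 1.89]] + [[0.19, 0.03], [-0.65, -0.11], [-0.13, -0.02]]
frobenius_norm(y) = 2.28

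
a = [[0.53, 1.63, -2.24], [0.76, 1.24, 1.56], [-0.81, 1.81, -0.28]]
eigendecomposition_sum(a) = [[-0.63, 0.96, -1.37], [0.37, -0.56, 0.80], [-0.55, 0.85, -1.21]] + [[1.12, 0.53, -0.92], [-0.06, -0.03, 0.05], [-0.56, -0.27, 0.46]] + [[0.03,0.13,0.05], [0.46,1.84,0.70], [0.31,1.23,0.47]]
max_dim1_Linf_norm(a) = 2.24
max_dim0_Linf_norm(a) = 2.24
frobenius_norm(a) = 4.06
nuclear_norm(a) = 6.64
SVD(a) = [[0.88, -0.16, -0.45], [-0.07, 0.89, -0.45], [0.47, 0.43, 0.77]] @ diag([3.118437542230554, 2.306170182424102, 1.2131473055260213]) @ [[0.01, 0.70, -0.71], [0.1, 0.71, 0.7], [-0.99, 0.08, 0.07]]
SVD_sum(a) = [[0.03,1.93,-1.95],[-0.00,-0.16,0.16],[0.01,1.03,-1.04]] + [[-0.04, -0.25, -0.25], [0.21, 1.45, 1.43], [0.10, 0.71, 0.7]] + [[0.54, -0.04, -0.04], [0.55, -0.04, -0.04], [-0.93, 0.08, 0.06]]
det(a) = -8.72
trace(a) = 1.49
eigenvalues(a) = [-2.4, 1.55, 2.34]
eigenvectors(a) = [[-0.69, 0.89, 0.06], [0.4, -0.05, 0.83], [-0.61, -0.45, 0.55]]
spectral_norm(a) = 3.12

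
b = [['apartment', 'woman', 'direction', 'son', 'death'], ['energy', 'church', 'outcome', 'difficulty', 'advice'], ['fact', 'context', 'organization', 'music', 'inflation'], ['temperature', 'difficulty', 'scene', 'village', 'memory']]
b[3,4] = 'memory'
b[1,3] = 'difficulty'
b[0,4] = 'death'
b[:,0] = ['apartment', 'energy', 'fact', 'temperature']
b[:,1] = ['woman', 'church', 'context', 'difficulty']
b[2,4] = 'inflation'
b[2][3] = 'music'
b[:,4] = ['death', 'advice', 'inflation', 'memory']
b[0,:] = ['apartment', 'woman', 'direction', 'son', 'death']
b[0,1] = 'woman'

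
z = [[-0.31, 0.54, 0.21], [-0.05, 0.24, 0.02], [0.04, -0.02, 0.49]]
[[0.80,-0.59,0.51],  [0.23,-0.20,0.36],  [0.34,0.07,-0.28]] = z@[[-0.75, 0.73, 1.03],[0.75, -0.70, 1.76],[0.79, 0.06, -0.59]]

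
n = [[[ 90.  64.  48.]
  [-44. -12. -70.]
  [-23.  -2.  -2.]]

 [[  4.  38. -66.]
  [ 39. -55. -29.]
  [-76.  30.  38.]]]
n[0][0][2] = 48.0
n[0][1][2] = -70.0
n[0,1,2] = -70.0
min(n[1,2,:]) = -76.0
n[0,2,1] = -2.0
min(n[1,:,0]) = -76.0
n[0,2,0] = -23.0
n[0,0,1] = 64.0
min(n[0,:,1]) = -12.0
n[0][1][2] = -70.0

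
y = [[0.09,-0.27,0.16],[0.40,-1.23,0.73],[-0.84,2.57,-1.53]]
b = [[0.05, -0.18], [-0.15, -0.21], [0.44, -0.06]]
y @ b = [[0.12, 0.03], [0.53, 0.14], [-1.10, -0.3]]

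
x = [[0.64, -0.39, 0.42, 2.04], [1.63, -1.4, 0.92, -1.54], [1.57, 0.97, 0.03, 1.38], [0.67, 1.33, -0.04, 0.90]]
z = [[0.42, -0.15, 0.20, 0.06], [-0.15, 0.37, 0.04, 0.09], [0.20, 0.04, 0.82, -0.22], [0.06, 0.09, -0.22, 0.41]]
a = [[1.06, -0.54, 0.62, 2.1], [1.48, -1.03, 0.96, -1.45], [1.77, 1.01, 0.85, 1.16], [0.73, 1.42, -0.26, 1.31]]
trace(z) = 2.02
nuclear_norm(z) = 2.02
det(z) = 0.02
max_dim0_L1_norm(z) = 1.28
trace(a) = 2.19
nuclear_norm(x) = 7.81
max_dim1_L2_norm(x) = 2.8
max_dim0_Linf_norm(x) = 2.04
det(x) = -3.01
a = z + x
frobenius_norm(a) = 4.80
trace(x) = 0.17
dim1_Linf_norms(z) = [0.42, 0.37, 0.82, 0.41]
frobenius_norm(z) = 1.18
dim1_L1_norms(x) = [3.49, 5.49, 3.95, 2.94]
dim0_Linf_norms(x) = [1.63, 1.4, 0.92, 2.04]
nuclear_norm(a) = 8.21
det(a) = 4.63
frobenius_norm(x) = 4.59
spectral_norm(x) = 3.44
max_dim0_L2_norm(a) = 3.09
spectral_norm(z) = 0.97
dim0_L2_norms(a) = [2.64, 2.09, 1.45, 3.09]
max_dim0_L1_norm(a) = 6.02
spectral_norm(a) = 3.63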